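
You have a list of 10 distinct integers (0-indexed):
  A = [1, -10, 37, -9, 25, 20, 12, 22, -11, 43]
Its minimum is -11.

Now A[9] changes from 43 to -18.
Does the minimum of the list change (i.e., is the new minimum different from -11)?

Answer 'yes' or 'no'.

Old min = -11
Change: A[9] 43 -> -18
Changed element was NOT the min; min changes only if -18 < -11.
New min = -18; changed? yes

Answer: yes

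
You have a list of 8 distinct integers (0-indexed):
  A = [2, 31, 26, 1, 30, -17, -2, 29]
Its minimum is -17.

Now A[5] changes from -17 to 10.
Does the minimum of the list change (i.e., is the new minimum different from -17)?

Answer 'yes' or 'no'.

Answer: yes

Derivation:
Old min = -17
Change: A[5] -17 -> 10
Changed element was the min; new min must be rechecked.
New min = -2; changed? yes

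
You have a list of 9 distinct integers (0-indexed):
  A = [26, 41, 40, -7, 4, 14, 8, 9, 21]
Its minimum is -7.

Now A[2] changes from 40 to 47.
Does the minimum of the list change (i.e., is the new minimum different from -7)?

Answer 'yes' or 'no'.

Old min = -7
Change: A[2] 40 -> 47
Changed element was NOT the min; min changes only if 47 < -7.
New min = -7; changed? no

Answer: no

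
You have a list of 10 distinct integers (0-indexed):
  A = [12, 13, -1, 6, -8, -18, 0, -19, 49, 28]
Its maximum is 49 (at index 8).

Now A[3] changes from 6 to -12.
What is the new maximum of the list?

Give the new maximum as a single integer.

Old max = 49 (at index 8)
Change: A[3] 6 -> -12
Changed element was NOT the old max.
  New max = max(old_max, new_val) = max(49, -12) = 49

Answer: 49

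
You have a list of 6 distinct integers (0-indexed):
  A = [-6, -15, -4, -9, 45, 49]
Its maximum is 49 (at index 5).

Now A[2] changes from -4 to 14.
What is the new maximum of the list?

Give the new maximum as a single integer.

Answer: 49

Derivation:
Old max = 49 (at index 5)
Change: A[2] -4 -> 14
Changed element was NOT the old max.
  New max = max(old_max, new_val) = max(49, 14) = 49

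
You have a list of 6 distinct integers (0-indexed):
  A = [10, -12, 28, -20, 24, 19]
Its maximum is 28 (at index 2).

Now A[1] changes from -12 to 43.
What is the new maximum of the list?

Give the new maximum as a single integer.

Answer: 43

Derivation:
Old max = 28 (at index 2)
Change: A[1] -12 -> 43
Changed element was NOT the old max.
  New max = max(old_max, new_val) = max(28, 43) = 43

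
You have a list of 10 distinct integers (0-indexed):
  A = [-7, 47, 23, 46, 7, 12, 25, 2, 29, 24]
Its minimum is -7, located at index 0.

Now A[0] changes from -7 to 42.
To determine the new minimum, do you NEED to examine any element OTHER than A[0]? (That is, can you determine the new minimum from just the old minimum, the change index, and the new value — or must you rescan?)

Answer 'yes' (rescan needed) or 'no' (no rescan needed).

Old min = -7 at index 0
Change at index 0: -7 -> 42
Index 0 WAS the min and new value 42 > old min -7. Must rescan other elements to find the new min.
Needs rescan: yes

Answer: yes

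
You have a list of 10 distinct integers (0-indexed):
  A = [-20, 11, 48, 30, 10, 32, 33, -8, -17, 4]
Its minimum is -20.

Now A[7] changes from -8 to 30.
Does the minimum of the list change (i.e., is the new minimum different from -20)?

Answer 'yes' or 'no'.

Old min = -20
Change: A[7] -8 -> 30
Changed element was NOT the min; min changes only if 30 < -20.
New min = -20; changed? no

Answer: no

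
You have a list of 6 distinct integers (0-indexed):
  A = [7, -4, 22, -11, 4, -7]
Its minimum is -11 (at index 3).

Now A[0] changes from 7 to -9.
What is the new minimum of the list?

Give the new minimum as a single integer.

Old min = -11 (at index 3)
Change: A[0] 7 -> -9
Changed element was NOT the old min.
  New min = min(old_min, new_val) = min(-11, -9) = -11

Answer: -11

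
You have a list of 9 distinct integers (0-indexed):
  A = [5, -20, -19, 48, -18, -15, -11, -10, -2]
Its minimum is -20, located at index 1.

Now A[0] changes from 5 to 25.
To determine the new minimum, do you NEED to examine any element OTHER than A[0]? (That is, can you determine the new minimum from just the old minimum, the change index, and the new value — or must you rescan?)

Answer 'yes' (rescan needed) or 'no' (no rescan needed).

Old min = -20 at index 1
Change at index 0: 5 -> 25
Index 0 was NOT the min. New min = min(-20, 25). No rescan of other elements needed.
Needs rescan: no

Answer: no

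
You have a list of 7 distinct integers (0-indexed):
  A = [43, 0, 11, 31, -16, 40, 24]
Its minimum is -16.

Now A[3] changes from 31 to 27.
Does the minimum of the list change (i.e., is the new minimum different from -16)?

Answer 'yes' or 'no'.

Old min = -16
Change: A[3] 31 -> 27
Changed element was NOT the min; min changes only if 27 < -16.
New min = -16; changed? no

Answer: no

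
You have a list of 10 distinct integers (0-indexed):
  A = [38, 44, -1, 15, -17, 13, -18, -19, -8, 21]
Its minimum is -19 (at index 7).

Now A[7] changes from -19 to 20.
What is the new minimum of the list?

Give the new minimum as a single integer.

Old min = -19 (at index 7)
Change: A[7] -19 -> 20
Changed element WAS the min. Need to check: is 20 still <= all others?
  Min of remaining elements: -18
  New min = min(20, -18) = -18

Answer: -18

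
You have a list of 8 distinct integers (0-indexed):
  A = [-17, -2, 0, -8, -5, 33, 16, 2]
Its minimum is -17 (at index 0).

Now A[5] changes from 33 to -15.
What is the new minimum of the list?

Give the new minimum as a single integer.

Answer: -17

Derivation:
Old min = -17 (at index 0)
Change: A[5] 33 -> -15
Changed element was NOT the old min.
  New min = min(old_min, new_val) = min(-17, -15) = -17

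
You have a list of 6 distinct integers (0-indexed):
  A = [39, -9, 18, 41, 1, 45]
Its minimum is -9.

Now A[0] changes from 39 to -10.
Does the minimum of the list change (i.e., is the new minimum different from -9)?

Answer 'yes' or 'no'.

Old min = -9
Change: A[0] 39 -> -10
Changed element was NOT the min; min changes only if -10 < -9.
New min = -10; changed? yes

Answer: yes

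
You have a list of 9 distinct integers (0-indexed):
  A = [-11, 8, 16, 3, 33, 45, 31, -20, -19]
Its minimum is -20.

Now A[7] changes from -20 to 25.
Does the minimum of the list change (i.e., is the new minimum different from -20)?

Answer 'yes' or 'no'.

Answer: yes

Derivation:
Old min = -20
Change: A[7] -20 -> 25
Changed element was the min; new min must be rechecked.
New min = -19; changed? yes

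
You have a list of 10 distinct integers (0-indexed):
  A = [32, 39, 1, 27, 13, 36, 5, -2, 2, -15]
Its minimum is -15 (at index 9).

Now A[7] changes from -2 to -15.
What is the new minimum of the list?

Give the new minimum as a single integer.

Answer: -15

Derivation:
Old min = -15 (at index 9)
Change: A[7] -2 -> -15
Changed element was NOT the old min.
  New min = min(old_min, new_val) = min(-15, -15) = -15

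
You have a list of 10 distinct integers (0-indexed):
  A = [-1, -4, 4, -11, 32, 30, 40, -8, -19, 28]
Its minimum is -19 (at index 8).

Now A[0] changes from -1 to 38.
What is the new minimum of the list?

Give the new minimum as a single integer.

Answer: -19

Derivation:
Old min = -19 (at index 8)
Change: A[0] -1 -> 38
Changed element was NOT the old min.
  New min = min(old_min, new_val) = min(-19, 38) = -19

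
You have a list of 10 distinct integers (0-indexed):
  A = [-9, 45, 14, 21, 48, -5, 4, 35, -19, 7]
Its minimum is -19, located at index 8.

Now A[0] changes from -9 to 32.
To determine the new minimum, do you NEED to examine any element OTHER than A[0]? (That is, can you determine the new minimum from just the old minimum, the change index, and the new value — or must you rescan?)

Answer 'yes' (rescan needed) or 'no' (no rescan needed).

Answer: no

Derivation:
Old min = -19 at index 8
Change at index 0: -9 -> 32
Index 0 was NOT the min. New min = min(-19, 32). No rescan of other elements needed.
Needs rescan: no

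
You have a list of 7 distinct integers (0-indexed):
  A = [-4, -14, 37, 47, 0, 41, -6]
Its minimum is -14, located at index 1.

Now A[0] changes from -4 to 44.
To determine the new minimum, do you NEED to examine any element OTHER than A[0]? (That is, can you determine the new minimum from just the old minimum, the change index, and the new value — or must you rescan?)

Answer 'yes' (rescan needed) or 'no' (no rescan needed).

Answer: no

Derivation:
Old min = -14 at index 1
Change at index 0: -4 -> 44
Index 0 was NOT the min. New min = min(-14, 44). No rescan of other elements needed.
Needs rescan: no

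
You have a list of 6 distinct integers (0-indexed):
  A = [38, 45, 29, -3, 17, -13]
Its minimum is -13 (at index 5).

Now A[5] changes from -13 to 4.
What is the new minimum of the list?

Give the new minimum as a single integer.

Answer: -3

Derivation:
Old min = -13 (at index 5)
Change: A[5] -13 -> 4
Changed element WAS the min. Need to check: is 4 still <= all others?
  Min of remaining elements: -3
  New min = min(4, -3) = -3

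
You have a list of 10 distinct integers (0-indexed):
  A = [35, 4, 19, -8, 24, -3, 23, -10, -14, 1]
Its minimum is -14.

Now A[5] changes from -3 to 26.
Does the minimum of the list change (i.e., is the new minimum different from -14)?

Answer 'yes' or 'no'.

Answer: no

Derivation:
Old min = -14
Change: A[5] -3 -> 26
Changed element was NOT the min; min changes only if 26 < -14.
New min = -14; changed? no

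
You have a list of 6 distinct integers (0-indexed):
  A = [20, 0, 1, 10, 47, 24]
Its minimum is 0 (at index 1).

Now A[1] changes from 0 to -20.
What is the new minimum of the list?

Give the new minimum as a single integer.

Answer: -20

Derivation:
Old min = 0 (at index 1)
Change: A[1] 0 -> -20
Changed element WAS the min. Need to check: is -20 still <= all others?
  Min of remaining elements: 1
  New min = min(-20, 1) = -20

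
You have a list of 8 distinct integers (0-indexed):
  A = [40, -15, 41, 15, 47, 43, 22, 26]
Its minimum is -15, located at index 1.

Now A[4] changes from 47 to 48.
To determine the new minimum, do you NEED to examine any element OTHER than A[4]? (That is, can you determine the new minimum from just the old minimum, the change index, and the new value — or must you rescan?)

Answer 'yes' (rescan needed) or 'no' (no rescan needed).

Old min = -15 at index 1
Change at index 4: 47 -> 48
Index 4 was NOT the min. New min = min(-15, 48). No rescan of other elements needed.
Needs rescan: no

Answer: no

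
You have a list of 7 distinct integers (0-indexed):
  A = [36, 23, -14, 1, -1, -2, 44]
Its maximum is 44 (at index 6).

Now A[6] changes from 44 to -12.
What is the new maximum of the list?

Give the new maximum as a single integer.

Answer: 36

Derivation:
Old max = 44 (at index 6)
Change: A[6] 44 -> -12
Changed element WAS the max -> may need rescan.
  Max of remaining elements: 36
  New max = max(-12, 36) = 36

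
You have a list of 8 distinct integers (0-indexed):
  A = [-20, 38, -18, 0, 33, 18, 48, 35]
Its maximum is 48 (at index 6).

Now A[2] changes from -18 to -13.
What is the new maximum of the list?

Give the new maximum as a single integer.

Old max = 48 (at index 6)
Change: A[2] -18 -> -13
Changed element was NOT the old max.
  New max = max(old_max, new_val) = max(48, -13) = 48

Answer: 48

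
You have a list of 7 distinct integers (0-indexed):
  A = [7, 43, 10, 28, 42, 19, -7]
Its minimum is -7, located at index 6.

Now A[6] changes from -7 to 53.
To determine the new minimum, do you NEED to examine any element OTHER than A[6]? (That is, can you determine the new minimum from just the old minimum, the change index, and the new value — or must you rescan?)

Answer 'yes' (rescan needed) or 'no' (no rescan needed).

Answer: yes

Derivation:
Old min = -7 at index 6
Change at index 6: -7 -> 53
Index 6 WAS the min and new value 53 > old min -7. Must rescan other elements to find the new min.
Needs rescan: yes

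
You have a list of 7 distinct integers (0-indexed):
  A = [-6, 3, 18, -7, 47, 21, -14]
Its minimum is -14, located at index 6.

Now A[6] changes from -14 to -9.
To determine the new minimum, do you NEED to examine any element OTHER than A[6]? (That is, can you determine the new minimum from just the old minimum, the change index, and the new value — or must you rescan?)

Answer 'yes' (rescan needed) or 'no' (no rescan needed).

Answer: yes

Derivation:
Old min = -14 at index 6
Change at index 6: -14 -> -9
Index 6 WAS the min and new value -9 > old min -14. Must rescan other elements to find the new min.
Needs rescan: yes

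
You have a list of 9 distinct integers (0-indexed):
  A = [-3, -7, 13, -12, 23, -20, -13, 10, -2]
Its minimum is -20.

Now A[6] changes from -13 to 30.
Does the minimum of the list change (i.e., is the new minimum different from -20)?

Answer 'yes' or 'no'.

Answer: no

Derivation:
Old min = -20
Change: A[6] -13 -> 30
Changed element was NOT the min; min changes only if 30 < -20.
New min = -20; changed? no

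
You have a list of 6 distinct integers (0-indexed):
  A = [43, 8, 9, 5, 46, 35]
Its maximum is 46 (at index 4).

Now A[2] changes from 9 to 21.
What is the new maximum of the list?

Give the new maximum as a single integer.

Old max = 46 (at index 4)
Change: A[2] 9 -> 21
Changed element was NOT the old max.
  New max = max(old_max, new_val) = max(46, 21) = 46

Answer: 46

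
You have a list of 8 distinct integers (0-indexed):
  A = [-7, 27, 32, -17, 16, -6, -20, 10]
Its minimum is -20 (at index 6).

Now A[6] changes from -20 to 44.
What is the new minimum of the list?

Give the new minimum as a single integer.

Old min = -20 (at index 6)
Change: A[6] -20 -> 44
Changed element WAS the min. Need to check: is 44 still <= all others?
  Min of remaining elements: -17
  New min = min(44, -17) = -17

Answer: -17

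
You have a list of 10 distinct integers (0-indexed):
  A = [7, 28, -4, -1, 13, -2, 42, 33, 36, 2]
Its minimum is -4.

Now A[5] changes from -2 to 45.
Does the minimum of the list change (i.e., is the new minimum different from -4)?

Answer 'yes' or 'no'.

Answer: no

Derivation:
Old min = -4
Change: A[5] -2 -> 45
Changed element was NOT the min; min changes only if 45 < -4.
New min = -4; changed? no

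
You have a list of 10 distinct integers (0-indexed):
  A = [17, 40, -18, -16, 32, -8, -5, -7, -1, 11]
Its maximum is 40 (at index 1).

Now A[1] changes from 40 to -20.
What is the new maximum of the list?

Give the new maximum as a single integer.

Old max = 40 (at index 1)
Change: A[1] 40 -> -20
Changed element WAS the max -> may need rescan.
  Max of remaining elements: 32
  New max = max(-20, 32) = 32

Answer: 32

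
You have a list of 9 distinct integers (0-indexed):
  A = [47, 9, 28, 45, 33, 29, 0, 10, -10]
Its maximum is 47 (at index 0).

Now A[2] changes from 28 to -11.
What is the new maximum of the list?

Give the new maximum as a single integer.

Old max = 47 (at index 0)
Change: A[2] 28 -> -11
Changed element was NOT the old max.
  New max = max(old_max, new_val) = max(47, -11) = 47

Answer: 47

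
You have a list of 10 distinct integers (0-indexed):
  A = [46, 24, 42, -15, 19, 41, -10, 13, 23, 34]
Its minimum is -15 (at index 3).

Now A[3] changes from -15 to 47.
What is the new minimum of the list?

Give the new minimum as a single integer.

Answer: -10

Derivation:
Old min = -15 (at index 3)
Change: A[3] -15 -> 47
Changed element WAS the min. Need to check: is 47 still <= all others?
  Min of remaining elements: -10
  New min = min(47, -10) = -10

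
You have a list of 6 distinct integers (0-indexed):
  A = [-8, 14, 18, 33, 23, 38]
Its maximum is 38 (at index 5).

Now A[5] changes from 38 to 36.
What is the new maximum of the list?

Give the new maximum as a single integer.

Answer: 36

Derivation:
Old max = 38 (at index 5)
Change: A[5] 38 -> 36
Changed element WAS the max -> may need rescan.
  Max of remaining elements: 33
  New max = max(36, 33) = 36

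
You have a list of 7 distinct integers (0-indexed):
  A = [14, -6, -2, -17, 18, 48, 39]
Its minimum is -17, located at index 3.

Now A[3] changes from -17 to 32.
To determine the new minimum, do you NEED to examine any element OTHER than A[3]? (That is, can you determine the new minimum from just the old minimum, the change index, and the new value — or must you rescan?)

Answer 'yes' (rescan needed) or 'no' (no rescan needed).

Answer: yes

Derivation:
Old min = -17 at index 3
Change at index 3: -17 -> 32
Index 3 WAS the min and new value 32 > old min -17. Must rescan other elements to find the new min.
Needs rescan: yes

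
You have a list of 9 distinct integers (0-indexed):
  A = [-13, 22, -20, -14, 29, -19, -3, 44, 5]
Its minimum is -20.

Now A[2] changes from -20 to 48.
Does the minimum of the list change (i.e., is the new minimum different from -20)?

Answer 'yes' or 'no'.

Old min = -20
Change: A[2] -20 -> 48
Changed element was the min; new min must be rechecked.
New min = -19; changed? yes

Answer: yes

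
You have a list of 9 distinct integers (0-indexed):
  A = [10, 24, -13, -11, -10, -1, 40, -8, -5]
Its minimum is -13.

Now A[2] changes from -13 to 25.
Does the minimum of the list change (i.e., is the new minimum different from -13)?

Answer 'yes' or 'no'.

Old min = -13
Change: A[2] -13 -> 25
Changed element was the min; new min must be rechecked.
New min = -11; changed? yes

Answer: yes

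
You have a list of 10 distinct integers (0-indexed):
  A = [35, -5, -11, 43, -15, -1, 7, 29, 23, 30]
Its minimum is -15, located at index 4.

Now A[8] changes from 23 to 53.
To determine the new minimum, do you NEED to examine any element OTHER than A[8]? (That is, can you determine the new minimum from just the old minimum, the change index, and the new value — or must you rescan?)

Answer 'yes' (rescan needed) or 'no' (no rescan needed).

Answer: no

Derivation:
Old min = -15 at index 4
Change at index 8: 23 -> 53
Index 8 was NOT the min. New min = min(-15, 53). No rescan of other elements needed.
Needs rescan: no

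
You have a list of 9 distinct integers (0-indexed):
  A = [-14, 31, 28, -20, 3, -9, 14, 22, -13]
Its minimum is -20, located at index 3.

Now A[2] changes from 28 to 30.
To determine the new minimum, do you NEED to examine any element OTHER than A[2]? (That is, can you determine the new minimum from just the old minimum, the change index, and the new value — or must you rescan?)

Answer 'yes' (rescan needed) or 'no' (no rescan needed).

Answer: no

Derivation:
Old min = -20 at index 3
Change at index 2: 28 -> 30
Index 2 was NOT the min. New min = min(-20, 30). No rescan of other elements needed.
Needs rescan: no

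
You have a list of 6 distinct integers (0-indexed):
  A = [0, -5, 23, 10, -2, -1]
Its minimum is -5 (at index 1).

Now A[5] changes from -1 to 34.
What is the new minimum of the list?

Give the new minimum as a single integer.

Old min = -5 (at index 1)
Change: A[5] -1 -> 34
Changed element was NOT the old min.
  New min = min(old_min, new_val) = min(-5, 34) = -5

Answer: -5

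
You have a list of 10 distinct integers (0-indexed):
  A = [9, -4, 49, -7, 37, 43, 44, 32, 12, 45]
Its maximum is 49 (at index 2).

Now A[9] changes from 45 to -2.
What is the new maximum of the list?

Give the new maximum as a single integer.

Answer: 49

Derivation:
Old max = 49 (at index 2)
Change: A[9] 45 -> -2
Changed element was NOT the old max.
  New max = max(old_max, new_val) = max(49, -2) = 49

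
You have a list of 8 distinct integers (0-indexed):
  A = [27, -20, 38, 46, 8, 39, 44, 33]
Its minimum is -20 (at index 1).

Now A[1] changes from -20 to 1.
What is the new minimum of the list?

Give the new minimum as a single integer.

Old min = -20 (at index 1)
Change: A[1] -20 -> 1
Changed element WAS the min. Need to check: is 1 still <= all others?
  Min of remaining elements: 8
  New min = min(1, 8) = 1

Answer: 1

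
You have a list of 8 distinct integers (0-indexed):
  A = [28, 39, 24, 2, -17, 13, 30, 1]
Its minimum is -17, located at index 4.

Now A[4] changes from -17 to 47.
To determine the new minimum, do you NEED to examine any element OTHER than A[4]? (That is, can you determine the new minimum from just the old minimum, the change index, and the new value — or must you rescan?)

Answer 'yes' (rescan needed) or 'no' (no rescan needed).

Answer: yes

Derivation:
Old min = -17 at index 4
Change at index 4: -17 -> 47
Index 4 WAS the min and new value 47 > old min -17. Must rescan other elements to find the new min.
Needs rescan: yes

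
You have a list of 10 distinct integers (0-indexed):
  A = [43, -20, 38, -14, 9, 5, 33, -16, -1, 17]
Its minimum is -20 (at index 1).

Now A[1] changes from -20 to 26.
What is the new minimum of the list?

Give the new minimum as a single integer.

Old min = -20 (at index 1)
Change: A[1] -20 -> 26
Changed element WAS the min. Need to check: is 26 still <= all others?
  Min of remaining elements: -16
  New min = min(26, -16) = -16

Answer: -16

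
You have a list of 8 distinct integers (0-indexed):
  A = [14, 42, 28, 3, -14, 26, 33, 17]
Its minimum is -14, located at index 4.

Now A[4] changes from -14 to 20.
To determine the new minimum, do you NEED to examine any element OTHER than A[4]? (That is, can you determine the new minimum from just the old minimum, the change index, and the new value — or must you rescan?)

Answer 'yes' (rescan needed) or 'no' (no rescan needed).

Answer: yes

Derivation:
Old min = -14 at index 4
Change at index 4: -14 -> 20
Index 4 WAS the min and new value 20 > old min -14. Must rescan other elements to find the new min.
Needs rescan: yes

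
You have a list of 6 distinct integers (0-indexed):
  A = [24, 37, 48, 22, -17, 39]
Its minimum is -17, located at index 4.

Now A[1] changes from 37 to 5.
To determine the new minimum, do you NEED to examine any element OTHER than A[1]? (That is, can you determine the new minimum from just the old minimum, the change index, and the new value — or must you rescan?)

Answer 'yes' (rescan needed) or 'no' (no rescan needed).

Answer: no

Derivation:
Old min = -17 at index 4
Change at index 1: 37 -> 5
Index 1 was NOT the min. New min = min(-17, 5). No rescan of other elements needed.
Needs rescan: no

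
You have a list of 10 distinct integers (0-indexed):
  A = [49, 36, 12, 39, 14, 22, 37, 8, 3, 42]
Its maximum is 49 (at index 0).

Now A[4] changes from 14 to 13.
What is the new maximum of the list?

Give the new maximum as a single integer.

Old max = 49 (at index 0)
Change: A[4] 14 -> 13
Changed element was NOT the old max.
  New max = max(old_max, new_val) = max(49, 13) = 49

Answer: 49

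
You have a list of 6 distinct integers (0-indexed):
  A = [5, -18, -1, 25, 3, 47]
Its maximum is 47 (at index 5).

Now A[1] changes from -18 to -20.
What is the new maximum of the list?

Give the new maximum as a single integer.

Old max = 47 (at index 5)
Change: A[1] -18 -> -20
Changed element was NOT the old max.
  New max = max(old_max, new_val) = max(47, -20) = 47

Answer: 47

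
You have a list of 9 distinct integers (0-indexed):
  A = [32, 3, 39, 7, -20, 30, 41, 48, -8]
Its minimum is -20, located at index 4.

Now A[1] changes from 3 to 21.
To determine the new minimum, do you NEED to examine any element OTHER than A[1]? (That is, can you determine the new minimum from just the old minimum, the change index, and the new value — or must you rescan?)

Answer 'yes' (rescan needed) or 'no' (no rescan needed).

Old min = -20 at index 4
Change at index 1: 3 -> 21
Index 1 was NOT the min. New min = min(-20, 21). No rescan of other elements needed.
Needs rescan: no

Answer: no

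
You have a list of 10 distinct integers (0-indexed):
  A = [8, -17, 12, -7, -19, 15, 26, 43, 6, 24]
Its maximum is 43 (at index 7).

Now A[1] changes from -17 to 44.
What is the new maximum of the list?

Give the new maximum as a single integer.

Old max = 43 (at index 7)
Change: A[1] -17 -> 44
Changed element was NOT the old max.
  New max = max(old_max, new_val) = max(43, 44) = 44

Answer: 44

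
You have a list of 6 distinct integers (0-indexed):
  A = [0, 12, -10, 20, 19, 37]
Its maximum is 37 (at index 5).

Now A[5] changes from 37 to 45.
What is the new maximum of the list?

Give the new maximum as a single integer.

Old max = 37 (at index 5)
Change: A[5] 37 -> 45
Changed element WAS the max -> may need rescan.
  Max of remaining elements: 20
  New max = max(45, 20) = 45

Answer: 45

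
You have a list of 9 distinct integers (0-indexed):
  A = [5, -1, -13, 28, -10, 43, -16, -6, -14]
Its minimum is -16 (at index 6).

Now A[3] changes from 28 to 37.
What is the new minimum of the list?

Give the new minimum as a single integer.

Answer: -16

Derivation:
Old min = -16 (at index 6)
Change: A[3] 28 -> 37
Changed element was NOT the old min.
  New min = min(old_min, new_val) = min(-16, 37) = -16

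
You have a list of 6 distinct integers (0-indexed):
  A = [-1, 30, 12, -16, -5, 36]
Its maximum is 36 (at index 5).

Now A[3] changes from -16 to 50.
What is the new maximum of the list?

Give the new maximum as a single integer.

Answer: 50

Derivation:
Old max = 36 (at index 5)
Change: A[3] -16 -> 50
Changed element was NOT the old max.
  New max = max(old_max, new_val) = max(36, 50) = 50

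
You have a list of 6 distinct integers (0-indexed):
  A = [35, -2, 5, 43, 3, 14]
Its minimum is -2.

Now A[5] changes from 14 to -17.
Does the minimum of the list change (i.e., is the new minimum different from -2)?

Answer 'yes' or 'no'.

Answer: yes

Derivation:
Old min = -2
Change: A[5] 14 -> -17
Changed element was NOT the min; min changes only if -17 < -2.
New min = -17; changed? yes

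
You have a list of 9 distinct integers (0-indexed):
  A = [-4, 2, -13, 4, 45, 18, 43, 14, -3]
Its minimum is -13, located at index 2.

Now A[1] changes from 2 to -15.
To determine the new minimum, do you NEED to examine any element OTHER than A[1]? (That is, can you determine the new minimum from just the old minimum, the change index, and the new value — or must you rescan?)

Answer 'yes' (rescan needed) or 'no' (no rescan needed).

Old min = -13 at index 2
Change at index 1: 2 -> -15
Index 1 was NOT the min. New min = min(-13, -15). No rescan of other elements needed.
Needs rescan: no

Answer: no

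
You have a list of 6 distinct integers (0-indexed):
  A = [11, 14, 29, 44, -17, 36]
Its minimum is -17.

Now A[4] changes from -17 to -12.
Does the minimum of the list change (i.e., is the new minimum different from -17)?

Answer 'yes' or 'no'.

Old min = -17
Change: A[4] -17 -> -12
Changed element was the min; new min must be rechecked.
New min = -12; changed? yes

Answer: yes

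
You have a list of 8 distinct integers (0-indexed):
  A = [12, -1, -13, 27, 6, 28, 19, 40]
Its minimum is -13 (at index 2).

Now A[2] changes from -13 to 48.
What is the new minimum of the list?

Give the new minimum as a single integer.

Answer: -1

Derivation:
Old min = -13 (at index 2)
Change: A[2] -13 -> 48
Changed element WAS the min. Need to check: is 48 still <= all others?
  Min of remaining elements: -1
  New min = min(48, -1) = -1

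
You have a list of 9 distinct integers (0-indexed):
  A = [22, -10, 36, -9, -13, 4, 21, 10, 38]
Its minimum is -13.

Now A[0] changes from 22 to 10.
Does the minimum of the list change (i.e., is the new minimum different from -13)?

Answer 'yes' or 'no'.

Old min = -13
Change: A[0] 22 -> 10
Changed element was NOT the min; min changes only if 10 < -13.
New min = -13; changed? no

Answer: no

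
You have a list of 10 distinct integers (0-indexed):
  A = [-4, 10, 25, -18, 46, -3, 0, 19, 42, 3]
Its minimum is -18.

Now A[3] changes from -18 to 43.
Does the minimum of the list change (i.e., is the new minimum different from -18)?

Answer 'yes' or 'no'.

Answer: yes

Derivation:
Old min = -18
Change: A[3] -18 -> 43
Changed element was the min; new min must be rechecked.
New min = -4; changed? yes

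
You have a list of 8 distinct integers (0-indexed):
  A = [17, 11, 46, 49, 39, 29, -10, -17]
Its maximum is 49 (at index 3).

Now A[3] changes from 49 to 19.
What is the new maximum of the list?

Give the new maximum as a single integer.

Answer: 46

Derivation:
Old max = 49 (at index 3)
Change: A[3] 49 -> 19
Changed element WAS the max -> may need rescan.
  Max of remaining elements: 46
  New max = max(19, 46) = 46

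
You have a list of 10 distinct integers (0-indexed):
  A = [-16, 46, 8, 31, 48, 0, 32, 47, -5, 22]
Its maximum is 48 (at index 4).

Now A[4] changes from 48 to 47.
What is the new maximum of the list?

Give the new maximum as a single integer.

Answer: 47

Derivation:
Old max = 48 (at index 4)
Change: A[4] 48 -> 47
Changed element WAS the max -> may need rescan.
  Max of remaining elements: 47
  New max = max(47, 47) = 47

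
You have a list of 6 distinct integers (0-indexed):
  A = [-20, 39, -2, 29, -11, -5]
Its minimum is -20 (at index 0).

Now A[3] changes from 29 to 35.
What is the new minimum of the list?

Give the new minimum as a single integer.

Answer: -20

Derivation:
Old min = -20 (at index 0)
Change: A[3] 29 -> 35
Changed element was NOT the old min.
  New min = min(old_min, new_val) = min(-20, 35) = -20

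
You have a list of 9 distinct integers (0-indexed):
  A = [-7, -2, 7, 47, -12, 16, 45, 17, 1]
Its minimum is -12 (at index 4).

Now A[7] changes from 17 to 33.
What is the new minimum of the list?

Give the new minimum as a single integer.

Answer: -12

Derivation:
Old min = -12 (at index 4)
Change: A[7] 17 -> 33
Changed element was NOT the old min.
  New min = min(old_min, new_val) = min(-12, 33) = -12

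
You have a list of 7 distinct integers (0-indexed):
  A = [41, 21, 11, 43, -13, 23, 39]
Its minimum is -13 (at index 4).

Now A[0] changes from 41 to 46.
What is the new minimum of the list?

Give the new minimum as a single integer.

Old min = -13 (at index 4)
Change: A[0] 41 -> 46
Changed element was NOT the old min.
  New min = min(old_min, new_val) = min(-13, 46) = -13

Answer: -13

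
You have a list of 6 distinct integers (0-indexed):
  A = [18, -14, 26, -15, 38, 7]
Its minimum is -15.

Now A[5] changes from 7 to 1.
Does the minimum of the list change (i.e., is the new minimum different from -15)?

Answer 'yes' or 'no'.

Old min = -15
Change: A[5] 7 -> 1
Changed element was NOT the min; min changes only if 1 < -15.
New min = -15; changed? no

Answer: no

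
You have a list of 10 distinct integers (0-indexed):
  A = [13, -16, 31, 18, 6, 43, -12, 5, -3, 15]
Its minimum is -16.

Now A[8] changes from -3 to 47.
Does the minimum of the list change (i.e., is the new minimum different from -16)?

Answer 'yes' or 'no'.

Old min = -16
Change: A[8] -3 -> 47
Changed element was NOT the min; min changes only if 47 < -16.
New min = -16; changed? no

Answer: no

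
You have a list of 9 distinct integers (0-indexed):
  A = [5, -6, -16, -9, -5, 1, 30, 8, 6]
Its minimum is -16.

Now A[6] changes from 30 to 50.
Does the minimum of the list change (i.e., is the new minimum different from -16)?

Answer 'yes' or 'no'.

Old min = -16
Change: A[6] 30 -> 50
Changed element was NOT the min; min changes only if 50 < -16.
New min = -16; changed? no

Answer: no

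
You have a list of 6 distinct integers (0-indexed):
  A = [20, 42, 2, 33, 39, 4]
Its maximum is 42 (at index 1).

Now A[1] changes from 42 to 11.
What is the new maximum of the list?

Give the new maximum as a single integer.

Answer: 39

Derivation:
Old max = 42 (at index 1)
Change: A[1] 42 -> 11
Changed element WAS the max -> may need rescan.
  Max of remaining elements: 39
  New max = max(11, 39) = 39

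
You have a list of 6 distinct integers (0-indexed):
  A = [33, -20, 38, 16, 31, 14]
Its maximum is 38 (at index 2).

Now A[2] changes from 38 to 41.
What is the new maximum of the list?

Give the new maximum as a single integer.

Old max = 38 (at index 2)
Change: A[2] 38 -> 41
Changed element WAS the max -> may need rescan.
  Max of remaining elements: 33
  New max = max(41, 33) = 41

Answer: 41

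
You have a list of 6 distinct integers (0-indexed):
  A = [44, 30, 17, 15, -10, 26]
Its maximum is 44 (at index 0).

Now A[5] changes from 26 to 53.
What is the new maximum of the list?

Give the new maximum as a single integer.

Answer: 53

Derivation:
Old max = 44 (at index 0)
Change: A[5] 26 -> 53
Changed element was NOT the old max.
  New max = max(old_max, new_val) = max(44, 53) = 53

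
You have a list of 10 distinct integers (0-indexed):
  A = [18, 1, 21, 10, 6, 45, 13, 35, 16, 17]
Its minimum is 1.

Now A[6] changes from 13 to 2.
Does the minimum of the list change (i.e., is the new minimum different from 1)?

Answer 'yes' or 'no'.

Answer: no

Derivation:
Old min = 1
Change: A[6] 13 -> 2
Changed element was NOT the min; min changes only if 2 < 1.
New min = 1; changed? no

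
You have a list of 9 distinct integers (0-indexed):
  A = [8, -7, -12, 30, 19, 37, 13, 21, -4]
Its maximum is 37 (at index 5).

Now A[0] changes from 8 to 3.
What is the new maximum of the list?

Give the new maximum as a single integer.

Answer: 37

Derivation:
Old max = 37 (at index 5)
Change: A[0] 8 -> 3
Changed element was NOT the old max.
  New max = max(old_max, new_val) = max(37, 3) = 37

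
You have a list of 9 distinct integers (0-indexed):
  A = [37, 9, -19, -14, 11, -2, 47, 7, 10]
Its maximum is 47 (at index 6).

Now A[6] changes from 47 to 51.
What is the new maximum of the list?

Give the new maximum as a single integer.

Old max = 47 (at index 6)
Change: A[6] 47 -> 51
Changed element WAS the max -> may need rescan.
  Max of remaining elements: 37
  New max = max(51, 37) = 51

Answer: 51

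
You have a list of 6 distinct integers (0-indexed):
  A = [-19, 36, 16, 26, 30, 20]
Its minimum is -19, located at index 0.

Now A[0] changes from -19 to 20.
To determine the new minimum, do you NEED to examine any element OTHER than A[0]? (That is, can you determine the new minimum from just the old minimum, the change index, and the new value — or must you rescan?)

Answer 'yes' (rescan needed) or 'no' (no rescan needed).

Old min = -19 at index 0
Change at index 0: -19 -> 20
Index 0 WAS the min and new value 20 > old min -19. Must rescan other elements to find the new min.
Needs rescan: yes

Answer: yes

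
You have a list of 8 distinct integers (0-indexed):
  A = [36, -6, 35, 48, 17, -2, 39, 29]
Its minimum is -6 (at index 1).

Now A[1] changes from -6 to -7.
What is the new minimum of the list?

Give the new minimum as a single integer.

Old min = -6 (at index 1)
Change: A[1] -6 -> -7
Changed element WAS the min. Need to check: is -7 still <= all others?
  Min of remaining elements: -2
  New min = min(-7, -2) = -7

Answer: -7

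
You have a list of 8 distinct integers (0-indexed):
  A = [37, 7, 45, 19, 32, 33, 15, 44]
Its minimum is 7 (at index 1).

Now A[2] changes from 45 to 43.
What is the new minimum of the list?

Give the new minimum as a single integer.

Old min = 7 (at index 1)
Change: A[2] 45 -> 43
Changed element was NOT the old min.
  New min = min(old_min, new_val) = min(7, 43) = 7

Answer: 7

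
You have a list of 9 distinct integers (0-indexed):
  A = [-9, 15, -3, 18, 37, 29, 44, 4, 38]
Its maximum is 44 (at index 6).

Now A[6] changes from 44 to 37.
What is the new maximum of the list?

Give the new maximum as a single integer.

Old max = 44 (at index 6)
Change: A[6] 44 -> 37
Changed element WAS the max -> may need rescan.
  Max of remaining elements: 38
  New max = max(37, 38) = 38

Answer: 38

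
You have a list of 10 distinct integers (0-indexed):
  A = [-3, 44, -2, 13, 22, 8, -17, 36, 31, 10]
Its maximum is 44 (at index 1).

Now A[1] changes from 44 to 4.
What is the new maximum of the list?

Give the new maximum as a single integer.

Answer: 36

Derivation:
Old max = 44 (at index 1)
Change: A[1] 44 -> 4
Changed element WAS the max -> may need rescan.
  Max of remaining elements: 36
  New max = max(4, 36) = 36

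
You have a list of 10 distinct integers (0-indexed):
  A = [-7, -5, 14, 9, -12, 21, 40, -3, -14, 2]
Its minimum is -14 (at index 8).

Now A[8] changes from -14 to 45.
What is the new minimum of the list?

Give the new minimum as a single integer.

Answer: -12

Derivation:
Old min = -14 (at index 8)
Change: A[8] -14 -> 45
Changed element WAS the min. Need to check: is 45 still <= all others?
  Min of remaining elements: -12
  New min = min(45, -12) = -12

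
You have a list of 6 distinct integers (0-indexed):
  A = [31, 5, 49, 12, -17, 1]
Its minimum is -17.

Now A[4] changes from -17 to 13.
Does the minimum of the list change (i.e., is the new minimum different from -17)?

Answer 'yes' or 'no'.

Old min = -17
Change: A[4] -17 -> 13
Changed element was the min; new min must be rechecked.
New min = 1; changed? yes

Answer: yes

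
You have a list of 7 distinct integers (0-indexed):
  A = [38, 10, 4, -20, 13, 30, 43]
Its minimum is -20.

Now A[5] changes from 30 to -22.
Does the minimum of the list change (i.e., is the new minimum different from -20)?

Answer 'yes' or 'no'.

Answer: yes

Derivation:
Old min = -20
Change: A[5] 30 -> -22
Changed element was NOT the min; min changes only if -22 < -20.
New min = -22; changed? yes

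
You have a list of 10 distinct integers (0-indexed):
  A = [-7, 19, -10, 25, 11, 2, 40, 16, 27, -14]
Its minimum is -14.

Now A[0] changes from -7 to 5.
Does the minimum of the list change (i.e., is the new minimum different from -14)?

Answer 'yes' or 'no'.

Old min = -14
Change: A[0] -7 -> 5
Changed element was NOT the min; min changes only if 5 < -14.
New min = -14; changed? no

Answer: no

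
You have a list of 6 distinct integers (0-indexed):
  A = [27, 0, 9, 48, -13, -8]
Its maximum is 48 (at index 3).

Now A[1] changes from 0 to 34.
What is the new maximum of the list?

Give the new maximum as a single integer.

Answer: 48

Derivation:
Old max = 48 (at index 3)
Change: A[1] 0 -> 34
Changed element was NOT the old max.
  New max = max(old_max, new_val) = max(48, 34) = 48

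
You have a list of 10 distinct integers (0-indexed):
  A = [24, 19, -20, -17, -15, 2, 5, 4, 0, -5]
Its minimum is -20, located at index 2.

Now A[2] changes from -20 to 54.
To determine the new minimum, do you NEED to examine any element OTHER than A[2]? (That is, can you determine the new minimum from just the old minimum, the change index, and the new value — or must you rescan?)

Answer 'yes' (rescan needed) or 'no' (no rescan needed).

Answer: yes

Derivation:
Old min = -20 at index 2
Change at index 2: -20 -> 54
Index 2 WAS the min and new value 54 > old min -20. Must rescan other elements to find the new min.
Needs rescan: yes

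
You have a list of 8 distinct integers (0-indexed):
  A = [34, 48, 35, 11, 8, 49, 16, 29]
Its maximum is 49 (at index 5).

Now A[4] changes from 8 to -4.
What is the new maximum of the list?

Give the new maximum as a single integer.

Old max = 49 (at index 5)
Change: A[4] 8 -> -4
Changed element was NOT the old max.
  New max = max(old_max, new_val) = max(49, -4) = 49

Answer: 49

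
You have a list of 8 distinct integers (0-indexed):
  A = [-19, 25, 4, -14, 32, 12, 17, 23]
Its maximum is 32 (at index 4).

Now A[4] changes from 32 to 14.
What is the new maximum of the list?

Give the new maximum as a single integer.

Answer: 25

Derivation:
Old max = 32 (at index 4)
Change: A[4] 32 -> 14
Changed element WAS the max -> may need rescan.
  Max of remaining elements: 25
  New max = max(14, 25) = 25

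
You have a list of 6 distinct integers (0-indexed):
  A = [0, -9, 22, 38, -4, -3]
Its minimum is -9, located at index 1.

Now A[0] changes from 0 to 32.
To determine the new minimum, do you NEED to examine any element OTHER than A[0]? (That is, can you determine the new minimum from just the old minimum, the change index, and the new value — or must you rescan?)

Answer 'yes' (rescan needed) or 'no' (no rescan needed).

Answer: no

Derivation:
Old min = -9 at index 1
Change at index 0: 0 -> 32
Index 0 was NOT the min. New min = min(-9, 32). No rescan of other elements needed.
Needs rescan: no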